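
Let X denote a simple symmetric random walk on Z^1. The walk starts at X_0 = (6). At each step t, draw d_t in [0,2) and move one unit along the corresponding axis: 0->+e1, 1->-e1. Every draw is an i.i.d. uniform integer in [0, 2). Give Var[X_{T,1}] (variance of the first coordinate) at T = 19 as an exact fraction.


19

Outcome values over d=0..1: [1, -1]
Σy = 0, Σy² = 2, M = 2
μ = 0/2 = 0,  σ² = 2/2 − (0)² = 1
Independent increments: Var[X_19] = 19·σ² = 19·(1) = 19


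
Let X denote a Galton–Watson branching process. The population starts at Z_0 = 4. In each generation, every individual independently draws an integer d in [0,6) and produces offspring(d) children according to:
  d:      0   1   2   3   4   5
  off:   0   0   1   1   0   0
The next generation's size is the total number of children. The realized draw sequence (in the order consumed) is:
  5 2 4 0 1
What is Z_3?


gen 0: Z_0=4, draws=[5, 2, 4, 0], offspring=[0, 1, 0, 0], Z_1=1
gen 1: Z_1=1, draws=[1], offspring=[0], Z_2=0
gen 2: Z_2=0, draws=[], offspring=[], Z_3=0

0


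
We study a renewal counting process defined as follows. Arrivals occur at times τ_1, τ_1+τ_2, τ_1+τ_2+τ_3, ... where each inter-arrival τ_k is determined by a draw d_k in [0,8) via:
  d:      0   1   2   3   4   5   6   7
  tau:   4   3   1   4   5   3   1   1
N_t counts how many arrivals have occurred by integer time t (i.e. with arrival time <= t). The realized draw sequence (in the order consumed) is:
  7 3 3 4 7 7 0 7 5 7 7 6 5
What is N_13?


draw d_1=7: τ_1=1, arrival time A_1=1
draw d_2=3: τ_2=4, arrival time A_2=5
draw d_3=3: τ_3=4, arrival time A_3=9
draw d_4=4: τ_4=5, arrival time A_4=14
draw d_5=7: τ_5=1, arrival time A_5=15
draw d_6=7: τ_6=1, arrival time A_6=16
draw d_7=0: τ_7=4, arrival time A_7=20
draw d_8=7: τ_8=1, arrival time A_8=21
draw d_9=5: τ_9=3, arrival time A_9=24
draw d_10=7: τ_10=1, arrival time A_10=25
draw d_11=7: τ_11=1, arrival time A_11=26
draw d_12=6: τ_12=1, arrival time A_12=27
draw d_13=5: τ_13=3, arrival time A_13=30
N_t over t=0..13: 0:0 1:1 2:1 3:1 4:1 5:2 6:2 7:2 8:2 9:3 10:3 11:3 12:3 13:3

3


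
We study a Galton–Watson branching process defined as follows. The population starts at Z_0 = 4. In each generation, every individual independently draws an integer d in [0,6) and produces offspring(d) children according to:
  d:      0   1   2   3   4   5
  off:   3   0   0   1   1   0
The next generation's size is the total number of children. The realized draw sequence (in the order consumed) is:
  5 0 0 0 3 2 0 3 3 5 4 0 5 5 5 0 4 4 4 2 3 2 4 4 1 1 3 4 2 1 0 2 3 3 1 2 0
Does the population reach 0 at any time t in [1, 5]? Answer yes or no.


no

gen 0: Z_0=4, draws=[5, 0, 0, 0], offspring=[0, 3, 3, 3], Z_1=9
gen 1: Z_1=9, draws=[3, 2, 0, 3, 3, 5, 4, 0, 5], offspring=[1, 0, 3, 1, 1, 0, 1, 3, 0], Z_2=10
gen 2: Z_2=10, draws=[5, 5, 0, 4, 4, 4, 2, 3, 2, 4], offspring=[0, 0, 3, 1, 1, 1, 0, 1, 0, 1], Z_3=8
gen 3: Z_3=8, draws=[4, 1, 1, 3, 4, 2, 1, 0], offspring=[1, 0, 0, 1, 1, 0, 0, 3], Z_4=6
gen 4: Z_4=6, draws=[2, 3, 3, 1, 2, 0], offspring=[0, 1, 1, 0, 0, 3], Z_5=5


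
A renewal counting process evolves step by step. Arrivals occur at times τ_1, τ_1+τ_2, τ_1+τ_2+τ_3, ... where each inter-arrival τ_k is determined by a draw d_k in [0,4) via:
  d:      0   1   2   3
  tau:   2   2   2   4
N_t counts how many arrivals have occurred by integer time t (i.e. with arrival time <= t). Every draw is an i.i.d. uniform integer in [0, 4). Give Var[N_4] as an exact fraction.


Inter-arrival values over d=0..3: [2, 2, 2, 4]
Each d has probability 1/4, so the pmf of τ is: f(2) = 3/4, f(4) = 1/4
Let p_n(j) = P(N_n = j), with p_0 = [1]. Condition on τ_1: p_n(0) = P(τ > n), and for j >= 1, p_n(j) = Σ_{k<=n} f(k)·p_{n−k}(j−1)
p_1 = [1]  (j = 0)
p_2 = [1/4, 3/4]  (j = 0..1)
p_3 = [1/4, 3/4]  (j = 0..1)
p_4 = [0, 7/16, 9/16]  (j = 0..2)
E[N_4] = Σ j·p_4(j) = 25/16;  E[N_4²] = Σ j²·p_4(j) = 43/16
Var[N_4] = 43/16 − (25/16)² = 63/256

63/256


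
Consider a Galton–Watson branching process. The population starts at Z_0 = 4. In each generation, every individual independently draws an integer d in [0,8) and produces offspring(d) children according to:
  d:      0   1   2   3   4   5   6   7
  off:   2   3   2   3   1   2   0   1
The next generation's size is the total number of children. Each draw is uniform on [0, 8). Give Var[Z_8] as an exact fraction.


Outcome values over d=0..7: [2, 3, 2, 3, 1, 2, 0, 1]
Σy = 14, Σy² = 32, M = 8
μ = 14/8 = 7/4,  σ² = 32/8 − (7/4)² = 15/16
V_0 = 0, E_0 = 4
V_1 = 15/16·E_0 + (7/4)²·V_0 = 15/4;  E_1 = 7
V_2 = 15/16·E_1 + (7/4)²·V_1 = 1155/64;  E_2 = 49/4
V_3 = 15/16·E_2 + (7/4)²·V_2 = 68355/1024;  E_3 = 343/16
V_4 = 15/16·E_3 + (7/4)²·V_3 = 3678675/16384;  E_4 = 2401/64
V_5 = 15/16·E_4 + (7/4)²·V_4 = 189474915/262144;  E_5 = 16807/256
V_6 = 15/16·E_5 + (7/4)²·V_5 = 9542426355/4194304;  E_6 = 117649/1024
V_7 = 15/16·E_6 + (7/4)²·V_6 = 474807245955/67108864;  E_7 = 823543/4096
V_8 = 15/16·E_7 + (7/4)²·V_7 = 23467948979475/1073741824;  E_8 = 5764801/16384

23467948979475/1073741824


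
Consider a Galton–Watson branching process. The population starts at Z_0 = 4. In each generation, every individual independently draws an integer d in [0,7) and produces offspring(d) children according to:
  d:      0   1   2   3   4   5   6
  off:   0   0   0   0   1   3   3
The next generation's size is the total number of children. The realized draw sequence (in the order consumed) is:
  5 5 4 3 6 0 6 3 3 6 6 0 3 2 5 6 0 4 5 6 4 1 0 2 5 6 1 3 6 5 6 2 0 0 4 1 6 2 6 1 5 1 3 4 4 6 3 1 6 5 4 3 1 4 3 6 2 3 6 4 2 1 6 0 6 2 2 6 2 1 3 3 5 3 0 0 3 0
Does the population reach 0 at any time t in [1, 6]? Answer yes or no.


no

gen 0: Z_0=4, draws=[5, 5, 4, 3], offspring=[3, 3, 1, 0], Z_1=7
gen 1: Z_1=7, draws=[6, 0, 6, 3, 3, 6, 6], offspring=[3, 0, 3, 0, 0, 3, 3], Z_2=12
gen 2: Z_2=12, draws=[0, 3, 2, 5, 6, 0, 4, 5, 6, 4, 1, 0], offspring=[0, 0, 0, 3, 3, 0, 1, 3, 3, 1, 0, 0], Z_3=14
gen 3: Z_3=14, draws=[2, 5, 6, 1, 3, 6, 5, 6, 2, 0, 0, 4, 1, 6], offspring=[0, 3, 3, 0, 0, 3, 3, 3, 0, 0, 0, 1, 0, 3], Z_4=19
gen 4: Z_4=19, draws=[2, 6, 1, 5, 1, 3, 4, 4, 6, 3, 1, 6, 5, 4, 3, 1, 4, 3, 6], offspring=[0, 3, 0, 3, 0, 0, 1, 1, 3, 0, 0, 3, 3, 1, 0, 0, 1, 0, 3], Z_5=22
gen 5: Z_5=22, draws=[2, 3, 6, 4, 2, 1, 6, 0, 6, 2, 2, 6, 2, 1, 3, 3, 5, 3, 0, 0, 3, 0], offspring=[0, 0, 3, 1, 0, 0, 3, 0, 3, 0, 0, 3, 0, 0, 0, 0, 3, 0, 0, 0, 0, 0], Z_6=16


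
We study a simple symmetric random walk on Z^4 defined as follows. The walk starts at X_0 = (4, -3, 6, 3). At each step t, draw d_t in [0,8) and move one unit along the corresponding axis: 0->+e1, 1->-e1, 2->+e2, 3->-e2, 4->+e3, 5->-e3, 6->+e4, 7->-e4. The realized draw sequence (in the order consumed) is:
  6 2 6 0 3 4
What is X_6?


t=0: X=(4, -3, 6, 3), d=6 → +e4, X_1=(4, -3, 6, 4)
t=1: X=(4, -3, 6, 4), d=2 → +e2, X_2=(4, -2, 6, 4)
t=2: X=(4, -2, 6, 4), d=6 → +e4, X_3=(4, -2, 6, 5)
t=3: X=(4, -2, 6, 5), d=0 → +e1, X_4=(5, -2, 6, 5)
t=4: X=(5, -2, 6, 5), d=3 → -e2, X_5=(5, -3, 6, 5)
t=5: X=(5, -3, 6, 5), d=4 → +e3, X_6=(5, -3, 7, 5)

(5, -3, 7, 5)


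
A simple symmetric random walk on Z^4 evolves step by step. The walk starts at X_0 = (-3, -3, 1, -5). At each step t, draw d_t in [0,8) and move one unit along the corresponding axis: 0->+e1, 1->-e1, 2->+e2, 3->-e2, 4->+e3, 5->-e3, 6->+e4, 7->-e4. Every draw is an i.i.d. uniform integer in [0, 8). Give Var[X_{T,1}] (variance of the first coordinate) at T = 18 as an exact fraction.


9/2

Outcome values over d=0..7: [1, -1, 0, 0, 0, 0, 0, 0]
Σy = 0, Σy² = 2, M = 8
μ = 0/8 = 0,  σ² = 2/8 − (0)² = 1/4
Independent increments: Var[X_18] = 18·σ² = 18·(1/4) = 9/2


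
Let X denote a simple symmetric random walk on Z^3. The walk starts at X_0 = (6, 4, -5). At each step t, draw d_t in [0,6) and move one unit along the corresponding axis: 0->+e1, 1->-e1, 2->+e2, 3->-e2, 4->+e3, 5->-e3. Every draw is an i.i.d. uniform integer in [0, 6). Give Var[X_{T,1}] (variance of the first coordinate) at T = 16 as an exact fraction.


Outcome values over d=0..5: [1, -1, 0, 0, 0, 0]
Σy = 0, Σy² = 2, M = 6
μ = 0/6 = 0,  σ² = 2/6 − (0)² = 1/3
Independent increments: Var[X_16] = 16·σ² = 16·(1/3) = 16/3

16/3


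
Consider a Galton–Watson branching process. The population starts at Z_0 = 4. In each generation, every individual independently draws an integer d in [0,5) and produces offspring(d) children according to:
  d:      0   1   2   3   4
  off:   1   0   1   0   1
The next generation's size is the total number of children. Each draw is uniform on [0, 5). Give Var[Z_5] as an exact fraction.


Outcome values over d=0..4: [1, 0, 1, 0, 1]
Σy = 3, Σy² = 3, M = 5
μ = 3/5 = 3/5,  σ² = 3/5 − (3/5)² = 6/25
V_0 = 0, E_0 = 4
V_1 = 6/25·E_0 + (3/5)²·V_0 = 24/25;  E_1 = 12/5
V_2 = 6/25·E_1 + (3/5)²·V_1 = 576/625;  E_2 = 36/25
V_3 = 6/25·E_2 + (3/5)²·V_2 = 10584/15625;  E_3 = 108/125
V_4 = 6/25·E_3 + (3/5)²·V_3 = 176256/390625;  E_4 = 324/625
V_5 = 6/25·E_4 + (3/5)²·V_4 = 2801304/9765625;  E_5 = 972/3125

2801304/9765625


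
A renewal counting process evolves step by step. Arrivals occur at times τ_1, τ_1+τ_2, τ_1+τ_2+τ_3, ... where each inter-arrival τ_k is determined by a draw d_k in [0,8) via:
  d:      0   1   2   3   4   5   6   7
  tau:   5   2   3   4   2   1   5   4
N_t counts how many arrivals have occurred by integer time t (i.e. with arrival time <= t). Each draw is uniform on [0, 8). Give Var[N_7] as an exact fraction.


2489749210351/4398046511104

Inter-arrival values over d=0..7: [5, 2, 3, 4, 2, 1, 5, 4]
Each d has probability 1/8, so the pmf of τ is: f(1) = 1/8, f(2) = 1/4, f(3) = 1/8, f(4) = 1/4, f(5) = 1/4
Let p_n(j) = P(N_n = j), with p_0 = [1]. Condition on τ_1: p_n(0) = P(τ > n), and for j >= 1, p_n(j) = Σ_{k<=n} f(k)·p_{n−k}(j−1)
p_1 = [7/8, 1/8]  (j = 0..1)
p_2 = [5/8, 23/64, 1/64]  (j = 0..2)
p_3 = [1/2, 27/64, 39/512, 1/512]  (j = 0..3)
p_4 = [1/4, 37/64, 81/512, 55/4096, 1/4096]  (j = 0..4)
p_5 = [0, 45/64, 65/256, 167/4096, 71/32768, 1/32768]  (j = 0..5)
p_6 = [0, 1/2, 13/32, 347/4096, 285/32768, 87/262144, 1/262144]  (j = 0..6)
p_7 = [0, 5/16, 259/512, 643/4096, 47/2048, 435/262144, 103/2097152, 1/2097152]  (j = 0..7)
E[N_7] = Σ j·p_7(j) = 3975273/2097152;  E[N_7²] = Σ j²·p_7(j) = 8722565/2097152
Var[N_7] = 8722565/2097152 − (3975273/2097152)² = 2489749210351/4398046511104


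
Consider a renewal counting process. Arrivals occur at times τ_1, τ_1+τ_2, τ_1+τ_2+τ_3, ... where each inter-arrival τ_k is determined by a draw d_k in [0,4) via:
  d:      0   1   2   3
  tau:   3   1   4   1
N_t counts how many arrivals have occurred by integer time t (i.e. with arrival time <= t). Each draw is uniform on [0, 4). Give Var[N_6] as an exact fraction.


Inter-arrival values over d=0..3: [3, 1, 4, 1]
Each d has probability 1/4, so the pmf of τ is: f(1) = 1/2, f(3) = 1/4, f(4) = 1/4
Let p_n(j) = P(N_n = j), with p_0 = [1]. Condition on τ_1: p_n(0) = P(τ > n), and for j >= 1, p_n(j) = Σ_{k<=n} f(k)·p_{n−k}(j−1)
p_1 = [1/2, 1/2]  (j = 0..1)
p_2 = [1/2, 1/4, 1/4]  (j = 0..2)
p_3 = [1/4, 1/2, 1/8, 1/8]  (j = 0..3)
p_4 = [0, 1/2, 3/8, 1/16, 1/16]  (j = 0..4)
p_5 = [0, 1/4, 7/16, 1/4, 1/32, 1/32]  (j = 0..5)
p_6 = [0, 3/16, 5/16, 5/16, 5/32, 1/64, 1/64]  (j = 0..6)
E[N_6] = Σ j·p_6(j) = 163/64;  E[N_6²] = Σ j²·p_6(j) = 493/64
Var[N_6] = 493/64 − (163/64)² = 4983/4096

4983/4096


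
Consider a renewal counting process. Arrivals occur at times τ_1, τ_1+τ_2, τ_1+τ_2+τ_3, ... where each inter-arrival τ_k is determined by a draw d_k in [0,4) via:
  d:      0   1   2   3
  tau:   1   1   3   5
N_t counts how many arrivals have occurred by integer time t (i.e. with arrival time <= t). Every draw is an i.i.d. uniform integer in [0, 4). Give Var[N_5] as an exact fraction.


Inter-arrival values over d=0..3: [1, 1, 3, 5]
Each d has probability 1/4, so the pmf of τ is: f(1) = 1/2, f(3) = 1/4, f(5) = 1/4
Let p_n(j) = P(N_n = j), with p_0 = [1]. Condition on τ_1: p_n(0) = P(τ > n), and for j >= 1, p_n(j) = Σ_{k<=n} f(k)·p_{n−k}(j−1)
p_1 = [1/2, 1/2]  (j = 0..1)
p_2 = [1/2, 1/4, 1/4]  (j = 0..2)
p_3 = [1/4, 1/2, 1/8, 1/8]  (j = 0..3)
p_4 = [1/4, 1/4, 3/8, 1/16, 1/16]  (j = 0..4)
p_5 = [0, 1/2, 3/16, 1/4, 1/32, 1/32]  (j = 0..5)
E[N_5] = Σ j·p_5(j) = 61/32;  E[N_5²] = Σ j²·p_5(j) = 153/32
Var[N_5] = 153/32 − (61/32)² = 1175/1024

1175/1024


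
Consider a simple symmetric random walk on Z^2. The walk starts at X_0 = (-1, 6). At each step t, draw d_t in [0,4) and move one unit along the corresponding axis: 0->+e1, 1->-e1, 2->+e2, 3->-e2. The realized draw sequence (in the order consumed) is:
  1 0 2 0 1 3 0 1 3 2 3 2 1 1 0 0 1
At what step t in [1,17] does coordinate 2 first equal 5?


t=0: X=(-1, 6), d=1 → -e1, X_1=(-2, 6)
t=1: X=(-2, 6), d=0 → +e1, X_2=(-1, 6)
t=2: X=(-1, 6), d=2 → +e2, X_3=(-1, 7)
t=3: X=(-1, 7), d=0 → +e1, X_4=(0, 7)
t=4: X=(0, 7), d=1 → -e1, X_5=(-1, 7)
t=5: X=(-1, 7), d=3 → -e2, X_6=(-1, 6)
t=6: X=(-1, 6), d=0 → +e1, X_7=(0, 6)
t=7: X=(0, 6), d=1 → -e1, X_8=(-1, 6)
t=8: X=(-1, 6), d=3 → -e2, X_9=(-1, 5)
t=9: X=(-1, 5), d=2 → +e2, X_10=(-1, 6)
t=10: X=(-1, 6), d=3 → -e2, X_11=(-1, 5)
t=11: X=(-1, 5), d=2 → +e2, X_12=(-1, 6)
t=12: X=(-1, 6), d=1 → -e1, X_13=(-2, 6)
t=13: X=(-2, 6), d=1 → -e1, X_14=(-3, 6)
t=14: X=(-3, 6), d=0 → +e1, X_15=(-2, 6)
t=15: X=(-2, 6), d=0 → +e1, X_16=(-1, 6)
t=16: X=(-1, 6), d=1 → -e1, X_17=(-2, 6)

9


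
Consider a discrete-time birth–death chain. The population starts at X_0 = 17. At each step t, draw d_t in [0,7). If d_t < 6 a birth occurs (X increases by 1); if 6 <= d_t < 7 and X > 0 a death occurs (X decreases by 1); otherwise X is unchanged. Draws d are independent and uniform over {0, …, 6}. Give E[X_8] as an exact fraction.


X can drop by at most 1 per step and X_0 = 17 > T = 8, so X_t >= 17 − t >= 9 > 0 for every t <= 8: the floor at 0 (the 'and X > 0' condition) never binds. Hence X_8 = X_0 + Σ_{t<8} Y_t with i.i.d. increments Y_t = y(d_t) ∈ {+1, −1, 0}.
Outcome values over d=0..6: [1, 1, 1, 1, 1, 1, -1]
Σy = 5, Σy² = 7, M = 7
μ = 5/7 = 5/7,  σ² = 7/7 − (5/7)² = 24/49
E[X_8] = 17 + 8·(5/7) = 159/7

159/7


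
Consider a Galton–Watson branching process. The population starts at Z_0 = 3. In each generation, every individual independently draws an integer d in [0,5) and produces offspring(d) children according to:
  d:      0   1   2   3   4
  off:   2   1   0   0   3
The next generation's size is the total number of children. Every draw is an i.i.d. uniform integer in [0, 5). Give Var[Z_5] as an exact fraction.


Outcome values over d=0..4: [2, 1, 0, 0, 3]
Σy = 6, Σy² = 14, M = 5
μ = 6/5 = 6/5,  σ² = 14/5 − (6/5)² = 34/25
V_0 = 0, E_0 = 3
V_1 = 34/25·E_0 + (6/5)²·V_0 = 102/25;  E_1 = 18/5
V_2 = 34/25·E_1 + (6/5)²·V_1 = 6732/625;  E_2 = 108/25
V_3 = 34/25·E_2 + (6/5)²·V_2 = 334152/15625;  E_3 = 648/125
V_4 = 34/25·E_3 + (6/5)²·V_3 = 14783472/390625;  E_4 = 3888/625
V_5 = 34/25·E_4 + (6/5)²·V_4 = 614824992/9765625;  E_5 = 23328/3125

614824992/9765625


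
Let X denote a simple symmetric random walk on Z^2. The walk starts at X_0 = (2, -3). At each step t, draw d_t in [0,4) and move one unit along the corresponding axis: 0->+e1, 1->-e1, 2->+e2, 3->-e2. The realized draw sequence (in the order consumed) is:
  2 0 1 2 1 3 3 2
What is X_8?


t=0: X=(2, -3), d=2 → +e2, X_1=(2, -2)
t=1: X=(2, -2), d=0 → +e1, X_2=(3, -2)
t=2: X=(3, -2), d=1 → -e1, X_3=(2, -2)
t=3: X=(2, -2), d=2 → +e2, X_4=(2, -1)
t=4: X=(2, -1), d=1 → -e1, X_5=(1, -1)
t=5: X=(1, -1), d=3 → -e2, X_6=(1, -2)
t=6: X=(1, -2), d=3 → -e2, X_7=(1, -3)
t=7: X=(1, -3), d=2 → +e2, X_8=(1, -2)

(1, -2)


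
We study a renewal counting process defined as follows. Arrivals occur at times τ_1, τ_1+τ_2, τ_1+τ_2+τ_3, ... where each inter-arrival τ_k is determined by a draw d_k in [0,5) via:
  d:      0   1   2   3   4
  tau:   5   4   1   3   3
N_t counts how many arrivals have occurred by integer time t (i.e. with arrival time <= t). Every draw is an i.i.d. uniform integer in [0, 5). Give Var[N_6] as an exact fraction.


Inter-arrival values over d=0..4: [5, 4, 1, 3, 3]
Each d has probability 1/5, so the pmf of τ is: f(1) = 1/5, f(3) = 2/5, f(4) = 1/5, f(5) = 1/5
Let p_n(j) = P(N_n = j), with p_0 = [1]. Condition on τ_1: p_n(0) = P(τ > n), and for j >= 1, p_n(j) = Σ_{k<=n} f(k)·p_{n−k}(j−1)
p_1 = [4/5, 1/5]  (j = 0..1)
p_2 = [4/5, 4/25, 1/25]  (j = 0..2)
p_3 = [2/5, 14/25, 4/125, 1/125]  (j = 0..3)
p_4 = [1/5, 3/5, 24/125, 4/625, 1/625]  (j = 0..4)
p_5 = [0, 18/25, 28/125, 34/625, 4/3125, 1/3125]  (j = 0..5)
p_6 = [0, 12/25, 11/25, 41/625, 44/3125, 4/15625, 1/15625]  (j = 0..6)
E[N_6] = Σ j·p_6(j) = 25231/15625;  E[N_6²] = Σ j²·p_6(j) = 47881/15625
Var[N_6] = 47881/15625 − (25231/15625)² = 111537264/244140625

111537264/244140625


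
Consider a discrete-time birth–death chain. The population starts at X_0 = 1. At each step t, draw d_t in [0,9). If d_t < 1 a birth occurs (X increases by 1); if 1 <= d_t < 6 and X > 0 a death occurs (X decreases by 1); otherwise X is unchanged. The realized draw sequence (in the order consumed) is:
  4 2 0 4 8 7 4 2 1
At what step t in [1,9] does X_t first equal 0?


1

t=0: X=1, d=4 → death, X_1=0
t=1: X=0, d=2 → hold, X_2=0
t=2: X=0, d=0 → birth, X_3=1
t=3: X=1, d=4 → death, X_4=0
t=4: X=0, d=8 → hold, X_5=0
t=5: X=0, d=7 → hold, X_6=0
t=6: X=0, d=4 → hold, X_7=0
t=7: X=0, d=2 → hold, X_8=0
t=8: X=0, d=1 → hold, X_9=0


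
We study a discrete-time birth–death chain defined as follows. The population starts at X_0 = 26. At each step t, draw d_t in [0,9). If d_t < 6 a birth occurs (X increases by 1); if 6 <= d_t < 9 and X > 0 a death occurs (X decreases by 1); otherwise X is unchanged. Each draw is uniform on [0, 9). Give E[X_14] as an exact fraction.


92/3

X can drop by at most 1 per step and X_0 = 26 > T = 14, so X_t >= 26 − t >= 12 > 0 for every t <= 14: the floor at 0 (the 'and X > 0' condition) never binds. Hence X_14 = X_0 + Σ_{t<14} Y_t with i.i.d. increments Y_t = y(d_t) ∈ {+1, −1, 0}.
Outcome values over d=0..8: [1, 1, 1, 1, 1, 1, -1, -1, -1]
Σy = 3, Σy² = 9, M = 9
μ = 3/9 = 1/3,  σ² = 9/9 − (1/3)² = 8/9
E[X_14] = 26 + 14·(1/3) = 92/3


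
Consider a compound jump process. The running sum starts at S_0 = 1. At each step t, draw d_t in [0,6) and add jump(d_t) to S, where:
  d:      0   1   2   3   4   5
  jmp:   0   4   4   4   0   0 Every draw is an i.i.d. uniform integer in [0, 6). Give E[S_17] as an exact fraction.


Outcome values over d=0..5: [0, 4, 4, 4, 0, 0]
Σy = 12, Σy² = 48, M = 6
μ = 12/6 = 2,  σ² = 48/6 − (2)² = 4
E[S_17] = 1 + 17·(2) = 35

35


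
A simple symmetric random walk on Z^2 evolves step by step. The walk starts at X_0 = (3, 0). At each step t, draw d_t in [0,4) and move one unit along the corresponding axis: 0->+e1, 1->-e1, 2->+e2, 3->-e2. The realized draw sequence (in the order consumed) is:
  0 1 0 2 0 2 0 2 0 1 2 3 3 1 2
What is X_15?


t=0: X=(3, 0), d=0 → +e1, X_1=(4, 0)
t=1: X=(4, 0), d=1 → -e1, X_2=(3, 0)
t=2: X=(3, 0), d=0 → +e1, X_3=(4, 0)
t=3: X=(4, 0), d=2 → +e2, X_4=(4, 1)
t=4: X=(4, 1), d=0 → +e1, X_5=(5, 1)
t=5: X=(5, 1), d=2 → +e2, X_6=(5, 2)
t=6: X=(5, 2), d=0 → +e1, X_7=(6, 2)
t=7: X=(6, 2), d=2 → +e2, X_8=(6, 3)
t=8: X=(6, 3), d=0 → +e1, X_9=(7, 3)
t=9: X=(7, 3), d=1 → -e1, X_10=(6, 3)
t=10: X=(6, 3), d=2 → +e2, X_11=(6, 4)
t=11: X=(6, 4), d=3 → -e2, X_12=(6, 3)
t=12: X=(6, 3), d=3 → -e2, X_13=(6, 2)
t=13: X=(6, 2), d=1 → -e1, X_14=(5, 2)
t=14: X=(5, 2), d=2 → +e2, X_15=(5, 3)

(5, 3)


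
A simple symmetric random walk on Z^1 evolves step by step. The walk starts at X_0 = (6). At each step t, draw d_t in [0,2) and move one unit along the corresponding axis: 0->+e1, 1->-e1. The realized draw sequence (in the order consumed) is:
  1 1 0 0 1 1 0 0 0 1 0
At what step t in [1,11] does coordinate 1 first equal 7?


9

t=0: X=(6), d=1 → -e1, X_1=(5)
t=1: X=(5), d=1 → -e1, X_2=(4)
t=2: X=(4), d=0 → +e1, X_3=(5)
t=3: X=(5), d=0 → +e1, X_4=(6)
t=4: X=(6), d=1 → -e1, X_5=(5)
t=5: X=(5), d=1 → -e1, X_6=(4)
t=6: X=(4), d=0 → +e1, X_7=(5)
t=7: X=(5), d=0 → +e1, X_8=(6)
t=8: X=(6), d=0 → +e1, X_9=(7)
t=9: X=(7), d=1 → -e1, X_10=(6)
t=10: X=(6), d=0 → +e1, X_11=(7)


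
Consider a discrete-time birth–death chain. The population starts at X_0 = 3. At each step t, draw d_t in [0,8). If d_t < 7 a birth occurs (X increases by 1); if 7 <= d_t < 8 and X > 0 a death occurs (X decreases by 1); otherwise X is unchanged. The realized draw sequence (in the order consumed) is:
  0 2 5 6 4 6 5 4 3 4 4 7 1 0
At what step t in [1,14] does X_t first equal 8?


t=0: X=3, d=0 → birth, X_1=4
t=1: X=4, d=2 → birth, X_2=5
t=2: X=5, d=5 → birth, X_3=6
t=3: X=6, d=6 → birth, X_4=7
t=4: X=7, d=4 → birth, X_5=8
t=5: X=8, d=6 → birth, X_6=9
t=6: X=9, d=5 → birth, X_7=10
t=7: X=10, d=4 → birth, X_8=11
t=8: X=11, d=3 → birth, X_9=12
t=9: X=12, d=4 → birth, X_10=13
t=10: X=13, d=4 → birth, X_11=14
t=11: X=14, d=7 → death, X_12=13
t=12: X=13, d=1 → birth, X_13=14
t=13: X=14, d=0 → birth, X_14=15

5


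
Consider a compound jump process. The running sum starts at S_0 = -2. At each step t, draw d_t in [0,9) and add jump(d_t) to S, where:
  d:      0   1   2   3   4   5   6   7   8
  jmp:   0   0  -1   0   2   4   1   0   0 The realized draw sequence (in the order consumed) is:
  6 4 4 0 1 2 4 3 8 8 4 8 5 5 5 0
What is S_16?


18

t=0: S=-2, d=6, jump=1, S_1=-1
t=1: S=-1, d=4, jump=2, S_2=1
t=2: S=1, d=4, jump=2, S_3=3
t=3: S=3, d=0, jump=0, S_4=3
t=4: S=3, d=1, jump=0, S_5=3
t=5: S=3, d=2, jump=-1, S_6=2
t=6: S=2, d=4, jump=2, S_7=4
t=7: S=4, d=3, jump=0, S_8=4
t=8: S=4, d=8, jump=0, S_9=4
t=9: S=4, d=8, jump=0, S_10=4
t=10: S=4, d=4, jump=2, S_11=6
t=11: S=6, d=8, jump=0, S_12=6
t=12: S=6, d=5, jump=4, S_13=10
t=13: S=10, d=5, jump=4, S_14=14
t=14: S=14, d=5, jump=4, S_15=18
t=15: S=18, d=0, jump=0, S_16=18


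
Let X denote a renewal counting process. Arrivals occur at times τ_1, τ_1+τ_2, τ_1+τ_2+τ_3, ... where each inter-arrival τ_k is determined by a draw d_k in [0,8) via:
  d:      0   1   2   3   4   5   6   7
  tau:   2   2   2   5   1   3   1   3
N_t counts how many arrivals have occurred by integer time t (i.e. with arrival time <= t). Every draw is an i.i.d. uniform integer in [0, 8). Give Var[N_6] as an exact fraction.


13444119/16777216

Inter-arrival values over d=0..7: [2, 2, 2, 5, 1, 3, 1, 3]
Each d has probability 1/8, so the pmf of τ is: f(1) = 1/4, f(2) = 3/8, f(3) = 1/4, f(5) = 1/8
Let p_n(j) = P(N_n = j), with p_0 = [1]. Condition on τ_1: p_n(0) = P(τ > n), and for j >= 1, p_n(j) = Σ_{k<=n} f(k)·p_{n−k}(j−1)
p_1 = [3/4, 1/4]  (j = 0..1)
p_2 = [3/8, 9/16, 1/16]  (j = 0..2)
p_3 = [1/8, 5/8, 15/64, 1/64]  (j = 0..3)
p_4 = [1/8, 23/64, 55/128, 21/256, 1/256]  (j = 0..4)
p_5 = [0, 19/64, 119/256, 27/128, 27/1024, 1/1024]  (j = 0..5)
p_6 = [0, 11/64, 203/512, 43/128, 179/2048, 33/4096, 1/4096]  (j = 0..6)
E[N_6] = Σ j·p_6(j) = 9683/4096;  E[N_6²] = Σ j²·p_6(j) = 26173/4096
Var[N_6] = 26173/4096 − (9683/4096)² = 13444119/16777216


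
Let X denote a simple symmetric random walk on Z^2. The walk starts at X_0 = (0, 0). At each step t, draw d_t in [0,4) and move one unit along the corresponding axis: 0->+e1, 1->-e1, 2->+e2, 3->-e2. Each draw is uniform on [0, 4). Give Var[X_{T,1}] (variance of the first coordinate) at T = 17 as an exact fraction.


Outcome values over d=0..3: [1, -1, 0, 0]
Σy = 0, Σy² = 2, M = 4
μ = 0/4 = 0,  σ² = 2/4 − (0)² = 1/2
Independent increments: Var[X_17] = 17·σ² = 17·(1/2) = 17/2

17/2


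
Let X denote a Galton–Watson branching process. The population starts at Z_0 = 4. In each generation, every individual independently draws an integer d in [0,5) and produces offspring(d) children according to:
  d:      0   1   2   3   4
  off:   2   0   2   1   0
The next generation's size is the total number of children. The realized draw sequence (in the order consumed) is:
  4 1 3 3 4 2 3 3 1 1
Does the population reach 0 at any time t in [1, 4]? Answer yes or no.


gen 0: Z_0=4, draws=[4, 1, 3, 3], offspring=[0, 0, 1, 1], Z_1=2
gen 1: Z_1=2, draws=[4, 2], offspring=[0, 2], Z_2=2
gen 2: Z_2=2, draws=[3, 3], offspring=[1, 1], Z_3=2
gen 3: Z_3=2, draws=[1, 1], offspring=[0, 0], Z_4=0

yes


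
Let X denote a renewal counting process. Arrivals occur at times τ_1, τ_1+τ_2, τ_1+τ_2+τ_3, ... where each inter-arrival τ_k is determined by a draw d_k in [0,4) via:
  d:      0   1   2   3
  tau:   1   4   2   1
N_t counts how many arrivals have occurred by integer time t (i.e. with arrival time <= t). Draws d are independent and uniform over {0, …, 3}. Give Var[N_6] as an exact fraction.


Inter-arrival values over d=0..3: [1, 4, 2, 1]
Each d has probability 1/4, so the pmf of τ is: f(1) = 1/2, f(2) = 1/4, f(4) = 1/4
Let p_n(j) = P(N_n = j), with p_0 = [1]. Condition on τ_1: p_n(0) = P(τ > n), and for j >= 1, p_n(j) = Σ_{k<=n} f(k)·p_{n−k}(j−1)
p_1 = [1/2, 1/2]  (j = 0..1)
p_2 = [1/4, 1/2, 1/4]  (j = 0..2)
p_3 = [1/4, 1/4, 3/8, 1/8]  (j = 0..3)
p_4 = [0, 7/16, 1/4, 1/4, 1/16]  (j = 0..4)
p_5 = [0, 3/16, 13/32, 7/32, 5/32, 1/32]  (j = 0..5)
p_6 = [0, 1/16, 21/64, 21/64, 11/64, 3/32, 1/64]  (j = 0..6)
E[N_6] = Σ j·p_6(j) = 189/64;  E[N_6²] = Σ j²·p_6(j) = 639/64
Var[N_6] = 639/64 − (189/64)² = 5175/4096

5175/4096


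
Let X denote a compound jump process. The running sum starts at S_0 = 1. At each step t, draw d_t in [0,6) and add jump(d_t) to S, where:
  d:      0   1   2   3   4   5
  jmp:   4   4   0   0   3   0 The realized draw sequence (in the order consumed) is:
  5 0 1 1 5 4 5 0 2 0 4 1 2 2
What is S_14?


t=0: S=1, d=5, jump=0, S_1=1
t=1: S=1, d=0, jump=4, S_2=5
t=2: S=5, d=1, jump=4, S_3=9
t=3: S=9, d=1, jump=4, S_4=13
t=4: S=13, d=5, jump=0, S_5=13
t=5: S=13, d=4, jump=3, S_6=16
t=6: S=16, d=5, jump=0, S_7=16
t=7: S=16, d=0, jump=4, S_8=20
t=8: S=20, d=2, jump=0, S_9=20
t=9: S=20, d=0, jump=4, S_10=24
t=10: S=24, d=4, jump=3, S_11=27
t=11: S=27, d=1, jump=4, S_12=31
t=12: S=31, d=2, jump=0, S_13=31
t=13: S=31, d=2, jump=0, S_14=31

31


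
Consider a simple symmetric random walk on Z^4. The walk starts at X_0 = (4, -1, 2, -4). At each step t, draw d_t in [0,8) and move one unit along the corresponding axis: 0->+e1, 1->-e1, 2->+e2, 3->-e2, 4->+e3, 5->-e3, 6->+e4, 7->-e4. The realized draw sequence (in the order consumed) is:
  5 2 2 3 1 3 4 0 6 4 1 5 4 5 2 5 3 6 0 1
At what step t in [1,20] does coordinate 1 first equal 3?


5

t=0: X=(4, -1, 2, -4), d=5 → -e3, X_1=(4, -1, 1, -4)
t=1: X=(4, -1, 1, -4), d=2 → +e2, X_2=(4, 0, 1, -4)
t=2: X=(4, 0, 1, -4), d=2 → +e2, X_3=(4, 1, 1, -4)
t=3: X=(4, 1, 1, -4), d=3 → -e2, X_4=(4, 0, 1, -4)
t=4: X=(4, 0, 1, -4), d=1 → -e1, X_5=(3, 0, 1, -4)
t=5: X=(3, 0, 1, -4), d=3 → -e2, X_6=(3, -1, 1, -4)
t=6: X=(3, -1, 1, -4), d=4 → +e3, X_7=(3, -1, 2, -4)
t=7: X=(3, -1, 2, -4), d=0 → +e1, X_8=(4, -1, 2, -4)
t=8: X=(4, -1, 2, -4), d=6 → +e4, X_9=(4, -1, 2, -3)
t=9: X=(4, -1, 2, -3), d=4 → +e3, X_10=(4, -1, 3, -3)
t=10: X=(4, -1, 3, -3), d=1 → -e1, X_11=(3, -1, 3, -3)
t=11: X=(3, -1, 3, -3), d=5 → -e3, X_12=(3, -1, 2, -3)
t=12: X=(3, -1, 2, -3), d=4 → +e3, X_13=(3, -1, 3, -3)
t=13: X=(3, -1, 3, -3), d=5 → -e3, X_14=(3, -1, 2, -3)
t=14: X=(3, -1, 2, -3), d=2 → +e2, X_15=(3, 0, 2, -3)
t=15: X=(3, 0, 2, -3), d=5 → -e3, X_16=(3, 0, 1, -3)
t=16: X=(3, 0, 1, -3), d=3 → -e2, X_17=(3, -1, 1, -3)
t=17: X=(3, -1, 1, -3), d=6 → +e4, X_18=(3, -1, 1, -2)
t=18: X=(3, -1, 1, -2), d=0 → +e1, X_19=(4, -1, 1, -2)
t=19: X=(4, -1, 1, -2), d=1 → -e1, X_20=(3, -1, 1, -2)


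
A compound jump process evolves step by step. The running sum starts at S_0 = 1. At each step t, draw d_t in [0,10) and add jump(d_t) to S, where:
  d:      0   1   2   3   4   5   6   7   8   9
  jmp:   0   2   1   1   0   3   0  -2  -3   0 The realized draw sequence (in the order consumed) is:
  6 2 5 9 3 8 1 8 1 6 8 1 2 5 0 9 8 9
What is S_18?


t=0: S=1, d=6, jump=0, S_1=1
t=1: S=1, d=2, jump=1, S_2=2
t=2: S=2, d=5, jump=3, S_3=5
t=3: S=5, d=9, jump=0, S_4=5
t=4: S=5, d=3, jump=1, S_5=6
t=5: S=6, d=8, jump=-3, S_6=3
t=6: S=3, d=1, jump=2, S_7=5
t=7: S=5, d=8, jump=-3, S_8=2
t=8: S=2, d=1, jump=2, S_9=4
t=9: S=4, d=6, jump=0, S_10=4
t=10: S=4, d=8, jump=-3, S_11=1
t=11: S=1, d=1, jump=2, S_12=3
t=12: S=3, d=2, jump=1, S_13=4
t=13: S=4, d=5, jump=3, S_14=7
t=14: S=7, d=0, jump=0, S_15=7
t=15: S=7, d=9, jump=0, S_16=7
t=16: S=7, d=8, jump=-3, S_17=4
t=17: S=4, d=9, jump=0, S_18=4

4


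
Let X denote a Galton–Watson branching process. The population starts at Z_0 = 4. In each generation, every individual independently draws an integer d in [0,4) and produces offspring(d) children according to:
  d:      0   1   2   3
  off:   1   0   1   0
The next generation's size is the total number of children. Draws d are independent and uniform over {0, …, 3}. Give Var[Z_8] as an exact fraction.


Outcome values over d=0..3: [1, 0, 1, 0]
Σy = 2, Σy² = 2, M = 4
μ = 2/4 = 1/2,  σ² = 2/4 − (1/2)² = 1/4
V_0 = 0, E_0 = 4
V_1 = 1/4·E_0 + (1/2)²·V_0 = 1;  E_1 = 2
V_2 = 1/4·E_1 + (1/2)²·V_1 = 3/4;  E_2 = 1
V_3 = 1/4·E_2 + (1/2)²·V_2 = 7/16;  E_3 = 1/2
V_4 = 1/4·E_3 + (1/2)²·V_3 = 15/64;  E_4 = 1/4
V_5 = 1/4·E_4 + (1/2)²·V_4 = 31/256;  E_5 = 1/8
V_6 = 1/4·E_5 + (1/2)²·V_5 = 63/1024;  E_6 = 1/16
V_7 = 1/4·E_6 + (1/2)²·V_6 = 127/4096;  E_7 = 1/32
V_8 = 1/4·E_7 + (1/2)²·V_7 = 255/16384;  E_8 = 1/64

255/16384


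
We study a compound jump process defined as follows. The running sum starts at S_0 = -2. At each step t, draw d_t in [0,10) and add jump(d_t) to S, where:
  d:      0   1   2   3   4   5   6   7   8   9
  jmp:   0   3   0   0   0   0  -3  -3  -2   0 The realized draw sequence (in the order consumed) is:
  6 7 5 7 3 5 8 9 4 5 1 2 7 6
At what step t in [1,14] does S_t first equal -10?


t=0: S=-2, d=6, jump=-3, S_1=-5
t=1: S=-5, d=7, jump=-3, S_2=-8
t=2: S=-8, d=5, jump=0, S_3=-8
t=3: S=-8, d=7, jump=-3, S_4=-11
t=4: S=-11, d=3, jump=0, S_5=-11
t=5: S=-11, d=5, jump=0, S_6=-11
t=6: S=-11, d=8, jump=-2, S_7=-13
t=7: S=-13, d=9, jump=0, S_8=-13
t=8: S=-13, d=4, jump=0, S_9=-13
t=9: S=-13, d=5, jump=0, S_10=-13
t=10: S=-13, d=1, jump=3, S_11=-10
t=11: S=-10, d=2, jump=0, S_12=-10
t=12: S=-10, d=7, jump=-3, S_13=-13
t=13: S=-13, d=6, jump=-3, S_14=-16

11


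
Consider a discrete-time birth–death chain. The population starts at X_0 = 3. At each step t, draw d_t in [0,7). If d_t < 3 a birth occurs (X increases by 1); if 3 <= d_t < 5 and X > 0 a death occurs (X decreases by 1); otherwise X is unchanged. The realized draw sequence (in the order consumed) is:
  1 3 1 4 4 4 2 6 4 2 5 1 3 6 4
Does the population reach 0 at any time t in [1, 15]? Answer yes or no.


no

t=0: X=3, d=1 → birth, X_1=4
t=1: X=4, d=3 → death, X_2=3
t=2: X=3, d=1 → birth, X_3=4
t=3: X=4, d=4 → death, X_4=3
t=4: X=3, d=4 → death, X_5=2
t=5: X=2, d=4 → death, X_6=1
t=6: X=1, d=2 → birth, X_7=2
t=7: X=2, d=6 → hold, X_8=2
t=8: X=2, d=4 → death, X_9=1
t=9: X=1, d=2 → birth, X_10=2
t=10: X=2, d=5 → hold, X_11=2
t=11: X=2, d=1 → birth, X_12=3
t=12: X=3, d=3 → death, X_13=2
t=13: X=2, d=6 → hold, X_14=2
t=14: X=2, d=4 → death, X_15=1


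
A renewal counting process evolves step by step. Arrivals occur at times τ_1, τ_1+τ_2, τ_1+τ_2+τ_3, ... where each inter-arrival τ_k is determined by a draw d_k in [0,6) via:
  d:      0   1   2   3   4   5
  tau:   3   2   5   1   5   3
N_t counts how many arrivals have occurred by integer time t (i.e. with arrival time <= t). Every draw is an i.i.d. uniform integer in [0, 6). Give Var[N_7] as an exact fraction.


53879793575/78364164096

Inter-arrival values over d=0..5: [3, 2, 5, 1, 5, 3]
Each d has probability 1/6, so the pmf of τ is: f(1) = 1/6, f(2) = 1/6, f(3) = 1/3, f(5) = 1/3
Let p_n(j) = P(N_n = j), with p_0 = [1]. Condition on τ_1: p_n(0) = P(τ > n), and for j >= 1, p_n(j) = Σ_{k<=n} f(k)·p_{n−k}(j−1)
p_1 = [5/6, 1/6]  (j = 0..1)
p_2 = [2/3, 11/36, 1/36]  (j = 0..2)
p_3 = [1/3, 7/12, 17/216, 1/216]  (j = 0..3)
p_4 = [1/3, 4/9, 11/54, 23/1296, 1/1296]  (j = 0..4)
p_5 = [0, 2/3, 59/216, 73/1296, 29/7776, 1/7776]  (j = 0..5)
p_6 = [0, 4/9, 47/108, 137/1296, 1/72, 35/46656, 1/46656]  (j = 0..6)
p_7 = [0, 1/3, 47/108, 253/1296, 8/243, 149/46656, 41/279936, 1/279936]  (j = 0..7)
E[N_7] = Σ j·p_7(j) = 542491/279936;  E[N_7²] = Σ j²·p_7(j) = 1243771/279936
Var[N_7] = 1243771/279936 − (542491/279936)² = 53879793575/78364164096


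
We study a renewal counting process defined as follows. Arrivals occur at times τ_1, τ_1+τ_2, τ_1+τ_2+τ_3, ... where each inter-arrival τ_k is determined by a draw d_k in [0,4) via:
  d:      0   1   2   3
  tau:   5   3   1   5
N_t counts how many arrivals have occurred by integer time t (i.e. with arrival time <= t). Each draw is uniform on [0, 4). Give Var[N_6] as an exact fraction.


7616967/16777216

Inter-arrival values over d=0..3: [5, 3, 1, 5]
Each d has probability 1/4, so the pmf of τ is: f(1) = 1/4, f(3) = 1/4, f(5) = 1/2
Let p_n(j) = P(N_n = j), with p_0 = [1]. Condition on τ_1: p_n(0) = P(τ > n), and for j >= 1, p_n(j) = Σ_{k<=n} f(k)·p_{n−k}(j−1)
p_1 = [3/4, 1/4]  (j = 0..1)
p_2 = [3/4, 3/16, 1/16]  (j = 0..2)
p_3 = [1/2, 7/16, 3/64, 1/64]  (j = 0..3)
p_4 = [1/2, 5/16, 11/64, 3/256, 1/256]  (j = 0..4)
p_5 = [0, 13/16, 1/8, 15/256, 3/1024, 1/1024]  (j = 0..5)
p_6 = [0, 1/2, 7/16, 11/256, 19/1024, 3/4096, 1/4096]  (j = 0..6)
E[N_6] = Σ j·p_6(j) = 6485/4096;  E[N_6²] = Σ j²·p_6(j) = 12127/4096
Var[N_6] = 12127/4096 − (6485/4096)² = 7616967/16777216


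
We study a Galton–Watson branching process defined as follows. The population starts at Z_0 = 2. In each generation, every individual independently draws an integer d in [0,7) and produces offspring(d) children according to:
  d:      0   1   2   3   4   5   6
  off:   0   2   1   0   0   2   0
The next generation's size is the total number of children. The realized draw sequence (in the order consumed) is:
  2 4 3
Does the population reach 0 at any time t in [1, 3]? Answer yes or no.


gen 0: Z_0=2, draws=[2, 4], offspring=[1, 0], Z_1=1
gen 1: Z_1=1, draws=[3], offspring=[0], Z_2=0
gen 2: Z_2=0, draws=[], offspring=[], Z_3=0

yes


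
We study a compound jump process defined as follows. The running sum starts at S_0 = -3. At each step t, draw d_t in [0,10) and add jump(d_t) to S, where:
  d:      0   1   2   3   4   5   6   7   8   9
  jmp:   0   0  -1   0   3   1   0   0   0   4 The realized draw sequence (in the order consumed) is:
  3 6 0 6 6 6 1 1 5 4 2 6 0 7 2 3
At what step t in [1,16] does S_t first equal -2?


9

t=0: S=-3, d=3, jump=0, S_1=-3
t=1: S=-3, d=6, jump=0, S_2=-3
t=2: S=-3, d=0, jump=0, S_3=-3
t=3: S=-3, d=6, jump=0, S_4=-3
t=4: S=-3, d=6, jump=0, S_5=-3
t=5: S=-3, d=6, jump=0, S_6=-3
t=6: S=-3, d=1, jump=0, S_7=-3
t=7: S=-3, d=1, jump=0, S_8=-3
t=8: S=-3, d=5, jump=1, S_9=-2
t=9: S=-2, d=4, jump=3, S_10=1
t=10: S=1, d=2, jump=-1, S_11=0
t=11: S=0, d=6, jump=0, S_12=0
t=12: S=0, d=0, jump=0, S_13=0
t=13: S=0, d=7, jump=0, S_14=0
t=14: S=0, d=2, jump=-1, S_15=-1
t=15: S=-1, d=3, jump=0, S_16=-1


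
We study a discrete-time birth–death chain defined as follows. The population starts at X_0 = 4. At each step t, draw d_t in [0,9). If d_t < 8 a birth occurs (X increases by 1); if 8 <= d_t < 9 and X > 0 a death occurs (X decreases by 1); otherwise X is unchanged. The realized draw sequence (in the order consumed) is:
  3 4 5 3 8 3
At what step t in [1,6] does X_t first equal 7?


t=0: X=4, d=3 → birth, X_1=5
t=1: X=5, d=4 → birth, X_2=6
t=2: X=6, d=5 → birth, X_3=7
t=3: X=7, d=3 → birth, X_4=8
t=4: X=8, d=8 → death, X_5=7
t=5: X=7, d=3 → birth, X_6=8

3


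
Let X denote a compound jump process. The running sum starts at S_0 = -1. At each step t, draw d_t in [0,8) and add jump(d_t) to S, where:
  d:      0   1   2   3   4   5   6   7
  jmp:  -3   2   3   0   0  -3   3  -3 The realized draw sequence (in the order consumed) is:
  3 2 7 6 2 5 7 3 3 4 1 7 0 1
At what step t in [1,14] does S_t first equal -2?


t=0: S=-1, d=3, jump=0, S_1=-1
t=1: S=-1, d=2, jump=3, S_2=2
t=2: S=2, d=7, jump=-3, S_3=-1
t=3: S=-1, d=6, jump=3, S_4=2
t=4: S=2, d=2, jump=3, S_5=5
t=5: S=5, d=5, jump=-3, S_6=2
t=6: S=2, d=7, jump=-3, S_7=-1
t=7: S=-1, d=3, jump=0, S_8=-1
t=8: S=-1, d=3, jump=0, S_9=-1
t=9: S=-1, d=4, jump=0, S_10=-1
t=10: S=-1, d=1, jump=2, S_11=1
t=11: S=1, d=7, jump=-3, S_12=-2
t=12: S=-2, d=0, jump=-3, S_13=-5
t=13: S=-5, d=1, jump=2, S_14=-3

12


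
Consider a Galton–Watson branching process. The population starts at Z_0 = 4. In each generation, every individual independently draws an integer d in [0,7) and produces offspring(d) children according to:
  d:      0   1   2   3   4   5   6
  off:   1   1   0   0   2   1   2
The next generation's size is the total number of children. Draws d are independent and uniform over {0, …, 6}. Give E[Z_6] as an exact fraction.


Outcome values over d=0..6: [1, 1, 0, 0, 2, 1, 2]
Σy = 7, Σy² = 11, M = 7
μ = 7/7 = 1,  σ² = 11/7 − (1)² = 4/7
E[Z_0] = 4
E[Z_1] = 1·E[Z_0] = 4
E[Z_2] = 1·E[Z_1] = 4
E[Z_3] = 1·E[Z_2] = 4
E[Z_4] = 1·E[Z_3] = 4
E[Z_5] = 1·E[Z_4] = 4
E[Z_6] = 1·E[Z_5] = 4

4


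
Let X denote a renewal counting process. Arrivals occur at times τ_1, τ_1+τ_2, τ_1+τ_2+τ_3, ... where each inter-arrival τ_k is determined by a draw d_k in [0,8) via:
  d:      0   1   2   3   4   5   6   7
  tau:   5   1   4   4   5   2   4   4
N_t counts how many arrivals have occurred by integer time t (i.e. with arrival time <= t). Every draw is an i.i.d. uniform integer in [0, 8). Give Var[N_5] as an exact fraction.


208153071/1073741824

Inter-arrival values over d=0..7: [5, 1, 4, 4, 5, 2, 4, 4]
Each d has probability 1/8, so the pmf of τ is: f(1) = 1/8, f(2) = 1/8, f(4) = 1/2, f(5) = 1/4
Let p_n(j) = P(N_n = j), with p_0 = [1]. Condition on τ_1: p_n(0) = P(τ > n), and for j >= 1, p_n(j) = Σ_{k<=n} f(k)·p_{n−k}(j−1)
p_1 = [7/8, 1/8]  (j = 0..1)
p_2 = [3/4, 15/64, 1/64]  (j = 0..2)
p_3 = [3/4, 13/64, 23/512, 1/512]  (j = 0..3)
p_4 = [1/4, 11/16, 7/128, 31/4096, 1/4096]  (j = 0..4)
p_5 = [0, 13/16, 89/512, 51/4096, 39/32768, 1/32768]  (j = 0..5)
E[N_5] = Σ j·p_5(j) = 39401/32768;  E[N_5²] = Σ j²·p_5(j) = 53729/32768
Var[N_5] = 53729/32768 − (39401/32768)² = 208153071/1073741824


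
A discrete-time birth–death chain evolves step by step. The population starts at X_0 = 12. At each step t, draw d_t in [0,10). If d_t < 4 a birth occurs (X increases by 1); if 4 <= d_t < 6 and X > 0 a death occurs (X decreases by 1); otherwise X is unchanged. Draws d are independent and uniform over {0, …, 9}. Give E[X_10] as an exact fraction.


X can drop by at most 1 per step and X_0 = 12 > T = 10, so X_t >= 12 − t >= 2 > 0 for every t <= 10: the floor at 0 (the 'and X > 0' condition) never binds. Hence X_10 = X_0 + Σ_{t<10} Y_t with i.i.d. increments Y_t = y(d_t) ∈ {+1, −1, 0}.
Outcome values over d=0..9: [1, 1, 1, 1, -1, -1, 0, 0, 0, 0]
Σy = 2, Σy² = 6, M = 10
μ = 2/10 = 1/5,  σ² = 6/10 − (1/5)² = 14/25
E[X_10] = 12 + 10·(1/5) = 14

14


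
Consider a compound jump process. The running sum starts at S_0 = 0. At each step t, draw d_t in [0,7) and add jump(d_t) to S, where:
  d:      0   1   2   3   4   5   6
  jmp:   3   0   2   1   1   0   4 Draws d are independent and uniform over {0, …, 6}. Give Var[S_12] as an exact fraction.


Outcome values over d=0..6: [3, 0, 2, 1, 1, 0, 4]
Σy = 11, Σy² = 31, M = 7
μ = 11/7 = 11/7,  σ² = 31/7 − (11/7)² = 96/49
Independent increments: Var[S_12] = 12·σ² = 12·(96/49) = 1152/49

1152/49


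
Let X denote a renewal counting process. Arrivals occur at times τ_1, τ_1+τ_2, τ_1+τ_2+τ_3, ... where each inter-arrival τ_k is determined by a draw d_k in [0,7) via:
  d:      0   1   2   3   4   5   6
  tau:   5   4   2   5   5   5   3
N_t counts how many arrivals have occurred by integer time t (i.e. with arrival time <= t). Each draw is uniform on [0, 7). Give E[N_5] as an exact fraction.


Inter-arrival values over d=0..6: [5, 4, 2, 5, 5, 5, 3]
Each d has probability 1/7, so the pmf of τ is: f(2) = 1/7, f(3) = 1/7, f(4) = 1/7, f(5) = 4/7
Renewal equation for m(n) = E[N_n]: condition on τ_1 = k (if k <= n, one arrival plus a fresh copy on the remaining n−k steps): m(n) = F(n) + Σ_{k<=n} f(k)·m(n−k), where F(n) = P(τ <= n) and m(0) = 0
m(1) = F(1) = 0
m(2) = F(2) = 1/7
m(3) = F(3) = 2/7
m(4) = F(4) + f(2)·m(2) = 3/7 + 1/7·1/7 = 22/49
m(5) = F(5) + f(2)·m(3) + f(3)·m(2) = 1 + 1/7·2/7 + 1/7·1/7 = 52/49
E[N_5] = m(5) = 52/49

52/49
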